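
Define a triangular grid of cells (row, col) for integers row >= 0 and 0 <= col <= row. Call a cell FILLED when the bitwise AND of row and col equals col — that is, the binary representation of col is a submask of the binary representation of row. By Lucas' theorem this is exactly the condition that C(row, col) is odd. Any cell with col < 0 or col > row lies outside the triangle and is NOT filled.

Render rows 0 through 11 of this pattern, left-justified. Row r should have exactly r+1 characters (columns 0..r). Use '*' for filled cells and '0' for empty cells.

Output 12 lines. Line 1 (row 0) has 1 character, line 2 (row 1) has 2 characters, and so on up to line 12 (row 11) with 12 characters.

r0=0: *
r1=1: **
r2=10: *0*
r3=11: ****
r4=100: *000*
r5=101: **00**
r6=110: *0*0*0*
r7=111: ********
r8=1000: *0000000*
r9=1001: **000000**
r10=1010: *0*00000*0*
r11=1011: ****0000****

Answer: *
**
*0*
****
*000*
**00**
*0*0*0*
********
*0000000*
**000000**
*0*00000*0*
****0000****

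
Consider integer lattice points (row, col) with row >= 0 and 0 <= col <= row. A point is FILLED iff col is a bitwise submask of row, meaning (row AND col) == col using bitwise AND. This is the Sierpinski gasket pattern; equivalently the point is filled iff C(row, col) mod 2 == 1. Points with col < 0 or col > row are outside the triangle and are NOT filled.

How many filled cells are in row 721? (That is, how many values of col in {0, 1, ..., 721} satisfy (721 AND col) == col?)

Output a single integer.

Answer: 32

Derivation:
721 in binary = 1011010001
popcount(721) = number of 1-bits in 1011010001 = 5
A col c satisfies (721 AND c) == c iff every set bit of c is also set in 721; each of the 5 set bits of 721 can independently be on or off in c.
count = 2^5 = 32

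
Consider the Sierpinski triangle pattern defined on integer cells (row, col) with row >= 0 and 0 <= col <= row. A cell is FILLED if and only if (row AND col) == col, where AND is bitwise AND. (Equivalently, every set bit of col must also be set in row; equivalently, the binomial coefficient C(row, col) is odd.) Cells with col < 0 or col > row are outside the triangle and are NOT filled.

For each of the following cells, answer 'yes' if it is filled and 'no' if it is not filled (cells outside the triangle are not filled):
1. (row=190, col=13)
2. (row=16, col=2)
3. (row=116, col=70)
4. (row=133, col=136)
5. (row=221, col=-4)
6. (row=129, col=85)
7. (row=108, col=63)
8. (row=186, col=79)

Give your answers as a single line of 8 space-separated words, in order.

(190,13): row=0b10111110, col=0b1101, row AND col = 0b1100 = 12; 12 != 13 -> empty
(16,2): row=0b10000, col=0b10, row AND col = 0b0 = 0; 0 != 2 -> empty
(116,70): row=0b1110100, col=0b1000110, row AND col = 0b1000100 = 68; 68 != 70 -> empty
(133,136): col outside [0, 133] -> not filled
(221,-4): col outside [0, 221] -> not filled
(129,85): row=0b10000001, col=0b1010101, row AND col = 0b1 = 1; 1 != 85 -> empty
(108,63): row=0b1101100, col=0b111111, row AND col = 0b101100 = 44; 44 != 63 -> empty
(186,79): row=0b10111010, col=0b1001111, row AND col = 0b1010 = 10; 10 != 79 -> empty

Answer: no no no no no no no no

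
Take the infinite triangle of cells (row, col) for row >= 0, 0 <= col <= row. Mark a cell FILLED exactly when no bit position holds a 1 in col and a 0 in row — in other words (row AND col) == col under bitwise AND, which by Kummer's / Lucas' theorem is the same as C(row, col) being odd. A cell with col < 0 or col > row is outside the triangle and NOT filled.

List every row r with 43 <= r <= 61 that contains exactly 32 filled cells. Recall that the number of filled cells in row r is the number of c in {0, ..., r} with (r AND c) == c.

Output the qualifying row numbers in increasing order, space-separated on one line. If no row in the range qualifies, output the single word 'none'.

Row r has 2^popcount(r) filled cells, so we need popcount(r) = log2(32) = 5.
Scan r = 43..61 and keep those with exactly 5 one-bits:
r=43=101011 popcount=4 -> skip
r=44=101100 popcount=3 -> skip
r=45=101101 popcount=4 -> skip
r=46=101110 popcount=4 -> skip
r=47=101111 popcount=5 -> KEEP
r=48=110000 popcount=2 -> skip
r=49=110001 popcount=3 -> skip
r=50=110010 popcount=3 -> skip
r=51=110011 popcount=4 -> skip
r=52=110100 popcount=3 -> skip
r=53=110101 popcount=4 -> skip
r=54=110110 popcount=4 -> skip
r=55=110111 popcount=5 -> KEEP
r=56=111000 popcount=3 -> skip
r=57=111001 popcount=4 -> skip
r=58=111010 popcount=4 -> skip
r=59=111011 popcount=5 -> KEEP
r=60=111100 popcount=4 -> skip
r=61=111101 popcount=5 -> KEEP
Kept rows: 47 55 59 61

Answer: 47 55 59 61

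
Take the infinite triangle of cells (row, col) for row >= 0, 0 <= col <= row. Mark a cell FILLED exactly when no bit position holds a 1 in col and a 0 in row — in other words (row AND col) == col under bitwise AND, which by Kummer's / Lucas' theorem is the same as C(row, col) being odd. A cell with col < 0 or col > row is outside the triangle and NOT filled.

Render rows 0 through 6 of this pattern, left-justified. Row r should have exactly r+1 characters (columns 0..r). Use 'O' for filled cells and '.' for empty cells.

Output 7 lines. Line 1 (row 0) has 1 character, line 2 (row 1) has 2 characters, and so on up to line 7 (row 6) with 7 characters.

Answer: O
OO
O.O
OOOO
O...O
OO..OO
O.O.O.O

Derivation:
r0=0: O
r1=1: OO
r2=10: O.O
r3=11: OOOO
r4=100: O...O
r5=101: OO..OO
r6=110: O.O.O.O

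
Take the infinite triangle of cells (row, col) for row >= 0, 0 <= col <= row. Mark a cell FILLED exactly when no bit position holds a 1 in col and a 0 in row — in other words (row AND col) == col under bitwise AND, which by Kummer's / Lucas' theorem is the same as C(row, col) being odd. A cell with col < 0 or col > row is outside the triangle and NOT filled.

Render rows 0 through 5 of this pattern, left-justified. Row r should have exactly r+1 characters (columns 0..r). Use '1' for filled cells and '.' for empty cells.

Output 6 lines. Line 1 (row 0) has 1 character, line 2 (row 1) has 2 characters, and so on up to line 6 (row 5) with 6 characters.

Answer: 1
11
1.1
1111
1...1
11..11

Derivation:
r0=0: 1
r1=1: 11
r2=10: 1.1
r3=11: 1111
r4=100: 1...1
r5=101: 11..11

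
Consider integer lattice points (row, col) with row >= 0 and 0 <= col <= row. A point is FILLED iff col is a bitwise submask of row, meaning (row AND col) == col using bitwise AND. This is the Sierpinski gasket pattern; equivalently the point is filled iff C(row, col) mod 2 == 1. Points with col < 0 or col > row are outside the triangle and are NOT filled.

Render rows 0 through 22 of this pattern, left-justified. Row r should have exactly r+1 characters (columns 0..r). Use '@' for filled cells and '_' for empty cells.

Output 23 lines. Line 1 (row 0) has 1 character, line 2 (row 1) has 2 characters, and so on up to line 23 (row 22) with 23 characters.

r0=0: @
r1=1: @@
r2=10: @_@
r3=11: @@@@
r4=100: @___@
r5=101: @@__@@
r6=110: @_@_@_@
r7=111: @@@@@@@@
r8=1000: @_______@
r9=1001: @@______@@
r10=1010: @_@_____@_@
r11=1011: @@@@____@@@@
r12=1100: @___@___@___@
r13=1101: @@__@@__@@__@@
r14=1110: @_@_@_@_@_@_@_@
r15=1111: @@@@@@@@@@@@@@@@
r16=10000: @_______________@
r17=10001: @@______________@@
r18=10010: @_@_____________@_@
r19=10011: @@@@____________@@@@
r20=10100: @___@___________@___@
r21=10101: @@__@@__________@@__@@
r22=10110: @_@_@_@_________@_@_@_@

Answer: @
@@
@_@
@@@@
@___@
@@__@@
@_@_@_@
@@@@@@@@
@_______@
@@______@@
@_@_____@_@
@@@@____@@@@
@___@___@___@
@@__@@__@@__@@
@_@_@_@_@_@_@_@
@@@@@@@@@@@@@@@@
@_______________@
@@______________@@
@_@_____________@_@
@@@@____________@@@@
@___@___________@___@
@@__@@__________@@__@@
@_@_@_@_________@_@_@_@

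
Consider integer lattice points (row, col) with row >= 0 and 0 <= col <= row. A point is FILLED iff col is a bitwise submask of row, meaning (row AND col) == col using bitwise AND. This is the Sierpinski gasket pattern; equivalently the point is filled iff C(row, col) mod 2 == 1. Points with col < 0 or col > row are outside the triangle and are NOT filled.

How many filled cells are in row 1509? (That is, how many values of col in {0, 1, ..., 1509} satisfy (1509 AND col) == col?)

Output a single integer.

Answer: 128

Derivation:
1509 in binary = 10111100101
popcount(1509) = number of 1-bits in 10111100101 = 7
A col c satisfies (1509 AND c) == c iff every set bit of c is also set in 1509; each of the 7 set bits of 1509 can independently be on or off in c.
count = 2^7 = 128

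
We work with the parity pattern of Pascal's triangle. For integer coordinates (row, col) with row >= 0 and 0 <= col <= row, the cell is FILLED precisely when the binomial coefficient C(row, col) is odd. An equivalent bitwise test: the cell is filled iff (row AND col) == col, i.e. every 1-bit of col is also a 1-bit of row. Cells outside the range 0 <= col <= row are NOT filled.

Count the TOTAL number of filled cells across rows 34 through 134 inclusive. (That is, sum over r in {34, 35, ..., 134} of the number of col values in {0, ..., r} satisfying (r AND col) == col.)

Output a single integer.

Answer: 1976

Derivation:
r34=100010 pc2: +4 =4
r35=100011 pc3: +8 =12
r36=100100 pc2: +4 =16
r37=100101 pc3: +8 =24
r38=100110 pc3: +8 =32
r39=100111 pc4: +16 =48
r40=101000 pc2: +4 =52
r41=101001 pc3: +8 =60
r42=101010 pc3: +8 =68
r43=101011 pc4: +16 =84
r44=101100 pc3: +8 =92
r45=101101 pc4: +16 =108
r46=101110 pc4: +16 =124
r47=101111 pc5: +32 =156
r48=110000 pc2: +4 =160
r49=110001 pc3: +8 =168
r50=110010 pc3: +8 =176
r51=110011 pc4: +16 =192
r52=110100 pc3: +8 =200
r53=110101 pc4: +16 =216
r54=110110 pc4: +16 =232
r55=110111 pc5: +32 =264
r56=111000 pc3: +8 =272
r57=111001 pc4: +16 =288
r58=111010 pc4: +16 =304
r59=111011 pc5: +32 =336
r60=111100 pc4: +16 =352
r61=111101 pc5: +32 =384
r62=111110 pc5: +32 =416
r63=111111 pc6: +64 =480
r64=1000000 pc1: +2 =482
r65=1000001 pc2: +4 =486
r66=1000010 pc2: +4 =490
r67=1000011 pc3: +8 =498
r68=1000100 pc2: +4 =502
r69=1000101 pc3: +8 =510
r70=1000110 pc3: +8 =518
r71=1000111 pc4: +16 =534
r72=1001000 pc2: +4 =538
r73=1001001 pc3: +8 =546
r74=1001010 pc3: +8 =554
r75=1001011 pc4: +16 =570
r76=1001100 pc3: +8 =578
r77=1001101 pc4: +16 =594
r78=1001110 pc4: +16 =610
r79=1001111 pc5: +32 =642
r80=1010000 pc2: +4 =646
r81=1010001 pc3: +8 =654
r82=1010010 pc3: +8 =662
r83=1010011 pc4: +16 =678
r84=1010100 pc3: +8 =686
r85=1010101 pc4: +16 =702
r86=1010110 pc4: +16 =718
r87=1010111 pc5: +32 =750
r88=1011000 pc3: +8 =758
r89=1011001 pc4: +16 =774
r90=1011010 pc4: +16 =790
r91=1011011 pc5: +32 =822
r92=1011100 pc4: +16 =838
r93=1011101 pc5: +32 =870
r94=1011110 pc5: +32 =902
r95=1011111 pc6: +64 =966
r96=1100000 pc2: +4 =970
r97=1100001 pc3: +8 =978
r98=1100010 pc3: +8 =986
r99=1100011 pc4: +16 =1002
r100=1100100 pc3: +8 =1010
r101=1100101 pc4: +16 =1026
r102=1100110 pc4: +16 =1042
r103=1100111 pc5: +32 =1074
r104=1101000 pc3: +8 =1082
r105=1101001 pc4: +16 =1098
r106=1101010 pc4: +16 =1114
r107=1101011 pc5: +32 =1146
r108=1101100 pc4: +16 =1162
r109=1101101 pc5: +32 =1194
r110=1101110 pc5: +32 =1226
r111=1101111 pc6: +64 =1290
r112=1110000 pc3: +8 =1298
r113=1110001 pc4: +16 =1314
r114=1110010 pc4: +16 =1330
r115=1110011 pc5: +32 =1362
r116=1110100 pc4: +16 =1378
r117=1110101 pc5: +32 =1410
r118=1110110 pc5: +32 =1442
r119=1110111 pc6: +64 =1506
r120=1111000 pc4: +16 =1522
r121=1111001 pc5: +32 =1554
r122=1111010 pc5: +32 =1586
r123=1111011 pc6: +64 =1650
r124=1111100 pc5: +32 =1682
r125=1111101 pc6: +64 =1746
r126=1111110 pc6: +64 =1810
r127=1111111 pc7: +128 =1938
r128=10000000 pc1: +2 =1940
r129=10000001 pc2: +4 =1944
r130=10000010 pc2: +4 =1948
r131=10000011 pc3: +8 =1956
r132=10000100 pc2: +4 =1960
r133=10000101 pc3: +8 =1968
r134=10000110 pc3: +8 =1976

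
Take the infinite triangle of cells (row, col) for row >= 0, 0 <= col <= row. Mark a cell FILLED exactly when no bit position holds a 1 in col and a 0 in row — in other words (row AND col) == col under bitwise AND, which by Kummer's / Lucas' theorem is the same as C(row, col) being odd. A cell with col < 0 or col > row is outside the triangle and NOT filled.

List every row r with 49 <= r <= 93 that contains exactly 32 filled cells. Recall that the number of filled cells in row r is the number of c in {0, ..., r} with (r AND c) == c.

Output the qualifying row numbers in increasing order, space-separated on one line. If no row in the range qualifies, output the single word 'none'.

Row r has 2^popcount(r) filled cells, so we need popcount(r) = log2(32) = 5.
Scan r = 49..93 and keep those with exactly 5 one-bits:
r=49=110001 popcount=3 -> skip
r=50=110010 popcount=3 -> skip
r=51=110011 popcount=4 -> skip
r=52=110100 popcount=3 -> skip
r=53=110101 popcount=4 -> skip
r=54=110110 popcount=4 -> skip
r=55=110111 popcount=5 -> KEEP
r=56=111000 popcount=3 -> skip
r=57=111001 popcount=4 -> skip
r=58=111010 popcount=4 -> skip
r=59=111011 popcount=5 -> KEEP
r=60=111100 popcount=4 -> skip
r=61=111101 popcount=5 -> KEEP
r=62=111110 popcount=5 -> KEEP
r=63=111111 popcount=6 -> skip
r=64=1000000 popcount=1 -> skip
r=65=1000001 popcount=2 -> skip
r=66=1000010 popcount=2 -> skip
r=67=1000011 popcount=3 -> skip
r=68=1000100 popcount=2 -> skip
r=69=1000101 popcount=3 -> skip
r=70=1000110 popcount=3 -> skip
r=71=1000111 popcount=4 -> skip
r=72=1001000 popcount=2 -> skip
r=73=1001001 popcount=3 -> skip
r=74=1001010 popcount=3 -> skip
r=75=1001011 popcount=4 -> skip
r=76=1001100 popcount=3 -> skip
r=77=1001101 popcount=4 -> skip
r=78=1001110 popcount=4 -> skip
r=79=1001111 popcount=5 -> KEEP
r=80=1010000 popcount=2 -> skip
r=81=1010001 popcount=3 -> skip
r=82=1010010 popcount=3 -> skip
r=83=1010011 popcount=4 -> skip
r=84=1010100 popcount=3 -> skip
r=85=1010101 popcount=4 -> skip
r=86=1010110 popcount=4 -> skip
r=87=1010111 popcount=5 -> KEEP
r=88=1011000 popcount=3 -> skip
r=89=1011001 popcount=4 -> skip
r=90=1011010 popcount=4 -> skip
r=91=1011011 popcount=5 -> KEEP
r=92=1011100 popcount=4 -> skip
r=93=1011101 popcount=5 -> KEEP
Kept rows: 55 59 61 62 79 87 91 93

Answer: 55 59 61 62 79 87 91 93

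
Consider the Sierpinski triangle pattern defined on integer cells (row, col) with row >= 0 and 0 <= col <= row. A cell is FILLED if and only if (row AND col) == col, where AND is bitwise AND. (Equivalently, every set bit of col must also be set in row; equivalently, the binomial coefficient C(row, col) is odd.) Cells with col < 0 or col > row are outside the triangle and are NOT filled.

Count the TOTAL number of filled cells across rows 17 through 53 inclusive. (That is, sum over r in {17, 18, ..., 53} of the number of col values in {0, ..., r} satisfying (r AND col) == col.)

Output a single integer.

Answer: 382

Derivation:
r17=10001 pc2: +4 =4
r18=10010 pc2: +4 =8
r19=10011 pc3: +8 =16
r20=10100 pc2: +4 =20
r21=10101 pc3: +8 =28
r22=10110 pc3: +8 =36
r23=10111 pc4: +16 =52
r24=11000 pc2: +4 =56
r25=11001 pc3: +8 =64
r26=11010 pc3: +8 =72
r27=11011 pc4: +16 =88
r28=11100 pc3: +8 =96
r29=11101 pc4: +16 =112
r30=11110 pc4: +16 =128
r31=11111 pc5: +32 =160
r32=100000 pc1: +2 =162
r33=100001 pc2: +4 =166
r34=100010 pc2: +4 =170
r35=100011 pc3: +8 =178
r36=100100 pc2: +4 =182
r37=100101 pc3: +8 =190
r38=100110 pc3: +8 =198
r39=100111 pc4: +16 =214
r40=101000 pc2: +4 =218
r41=101001 pc3: +8 =226
r42=101010 pc3: +8 =234
r43=101011 pc4: +16 =250
r44=101100 pc3: +8 =258
r45=101101 pc4: +16 =274
r46=101110 pc4: +16 =290
r47=101111 pc5: +32 =322
r48=110000 pc2: +4 =326
r49=110001 pc3: +8 =334
r50=110010 pc3: +8 =342
r51=110011 pc4: +16 =358
r52=110100 pc3: +8 =366
r53=110101 pc4: +16 =382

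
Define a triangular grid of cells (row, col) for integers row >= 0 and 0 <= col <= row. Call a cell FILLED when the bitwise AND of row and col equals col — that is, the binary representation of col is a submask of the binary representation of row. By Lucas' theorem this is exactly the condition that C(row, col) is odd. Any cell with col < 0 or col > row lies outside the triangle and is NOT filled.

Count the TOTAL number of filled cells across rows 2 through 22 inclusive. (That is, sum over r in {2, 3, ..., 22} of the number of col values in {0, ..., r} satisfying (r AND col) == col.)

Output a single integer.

Answer: 116

Derivation:
r2=10 pc1: +2 =2
r3=11 pc2: +4 =6
r4=100 pc1: +2 =8
r5=101 pc2: +4 =12
r6=110 pc2: +4 =16
r7=111 pc3: +8 =24
r8=1000 pc1: +2 =26
r9=1001 pc2: +4 =30
r10=1010 pc2: +4 =34
r11=1011 pc3: +8 =42
r12=1100 pc2: +4 =46
r13=1101 pc3: +8 =54
r14=1110 pc3: +8 =62
r15=1111 pc4: +16 =78
r16=10000 pc1: +2 =80
r17=10001 pc2: +4 =84
r18=10010 pc2: +4 =88
r19=10011 pc3: +8 =96
r20=10100 pc2: +4 =100
r21=10101 pc3: +8 =108
r22=10110 pc3: +8 =116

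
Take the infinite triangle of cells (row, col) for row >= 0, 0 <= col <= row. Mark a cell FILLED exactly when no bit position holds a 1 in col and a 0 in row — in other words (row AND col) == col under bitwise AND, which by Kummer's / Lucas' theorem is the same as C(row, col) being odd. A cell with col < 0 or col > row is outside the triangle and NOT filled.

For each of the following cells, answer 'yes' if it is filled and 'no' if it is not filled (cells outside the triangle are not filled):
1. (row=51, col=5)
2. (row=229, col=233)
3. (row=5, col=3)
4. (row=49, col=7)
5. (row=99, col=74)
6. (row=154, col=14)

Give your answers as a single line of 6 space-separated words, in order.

Answer: no no no no no no

Derivation:
(51,5): row=0b110011, col=0b101, row AND col = 0b1 = 1; 1 != 5 -> empty
(229,233): col outside [0, 229] -> not filled
(5,3): row=0b101, col=0b11, row AND col = 0b1 = 1; 1 != 3 -> empty
(49,7): row=0b110001, col=0b111, row AND col = 0b1 = 1; 1 != 7 -> empty
(99,74): row=0b1100011, col=0b1001010, row AND col = 0b1000010 = 66; 66 != 74 -> empty
(154,14): row=0b10011010, col=0b1110, row AND col = 0b1010 = 10; 10 != 14 -> empty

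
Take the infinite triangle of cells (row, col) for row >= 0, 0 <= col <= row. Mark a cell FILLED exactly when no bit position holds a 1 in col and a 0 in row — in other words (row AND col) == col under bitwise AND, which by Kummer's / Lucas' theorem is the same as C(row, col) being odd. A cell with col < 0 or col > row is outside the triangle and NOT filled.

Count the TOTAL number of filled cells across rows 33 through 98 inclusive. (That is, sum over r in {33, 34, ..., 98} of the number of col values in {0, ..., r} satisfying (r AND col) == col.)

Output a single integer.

r33=100001 pc2: +4 =4
r34=100010 pc2: +4 =8
r35=100011 pc3: +8 =16
r36=100100 pc2: +4 =20
r37=100101 pc3: +8 =28
r38=100110 pc3: +8 =36
r39=100111 pc4: +16 =52
r40=101000 pc2: +4 =56
r41=101001 pc3: +8 =64
r42=101010 pc3: +8 =72
r43=101011 pc4: +16 =88
r44=101100 pc3: +8 =96
r45=101101 pc4: +16 =112
r46=101110 pc4: +16 =128
r47=101111 pc5: +32 =160
r48=110000 pc2: +4 =164
r49=110001 pc3: +8 =172
r50=110010 pc3: +8 =180
r51=110011 pc4: +16 =196
r52=110100 pc3: +8 =204
r53=110101 pc4: +16 =220
r54=110110 pc4: +16 =236
r55=110111 pc5: +32 =268
r56=111000 pc3: +8 =276
r57=111001 pc4: +16 =292
r58=111010 pc4: +16 =308
r59=111011 pc5: +32 =340
r60=111100 pc4: +16 =356
r61=111101 pc5: +32 =388
r62=111110 pc5: +32 =420
r63=111111 pc6: +64 =484
r64=1000000 pc1: +2 =486
r65=1000001 pc2: +4 =490
r66=1000010 pc2: +4 =494
r67=1000011 pc3: +8 =502
r68=1000100 pc2: +4 =506
r69=1000101 pc3: +8 =514
r70=1000110 pc3: +8 =522
r71=1000111 pc4: +16 =538
r72=1001000 pc2: +4 =542
r73=1001001 pc3: +8 =550
r74=1001010 pc3: +8 =558
r75=1001011 pc4: +16 =574
r76=1001100 pc3: +8 =582
r77=1001101 pc4: +16 =598
r78=1001110 pc4: +16 =614
r79=1001111 pc5: +32 =646
r80=1010000 pc2: +4 =650
r81=1010001 pc3: +8 =658
r82=1010010 pc3: +8 =666
r83=1010011 pc4: +16 =682
r84=1010100 pc3: +8 =690
r85=1010101 pc4: +16 =706
r86=1010110 pc4: +16 =722
r87=1010111 pc5: +32 =754
r88=1011000 pc3: +8 =762
r89=1011001 pc4: +16 =778
r90=1011010 pc4: +16 =794
r91=1011011 pc5: +32 =826
r92=1011100 pc4: +16 =842
r93=1011101 pc5: +32 =874
r94=1011110 pc5: +32 =906
r95=1011111 pc6: +64 =970
r96=1100000 pc2: +4 =974
r97=1100001 pc3: +8 =982
r98=1100010 pc3: +8 =990

Answer: 990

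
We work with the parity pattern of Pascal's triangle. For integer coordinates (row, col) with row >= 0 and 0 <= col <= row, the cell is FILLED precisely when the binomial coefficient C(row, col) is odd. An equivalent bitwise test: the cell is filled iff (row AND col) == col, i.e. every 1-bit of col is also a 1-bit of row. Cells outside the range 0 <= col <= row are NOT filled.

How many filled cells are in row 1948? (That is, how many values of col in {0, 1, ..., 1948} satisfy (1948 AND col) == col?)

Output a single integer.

Answer: 128

Derivation:
1948 in binary = 11110011100
popcount(1948) = number of 1-bits in 11110011100 = 7
A col c satisfies (1948 AND c) == c iff every set bit of c is also set in 1948; each of the 7 set bits of 1948 can independently be on or off in c.
count = 2^7 = 128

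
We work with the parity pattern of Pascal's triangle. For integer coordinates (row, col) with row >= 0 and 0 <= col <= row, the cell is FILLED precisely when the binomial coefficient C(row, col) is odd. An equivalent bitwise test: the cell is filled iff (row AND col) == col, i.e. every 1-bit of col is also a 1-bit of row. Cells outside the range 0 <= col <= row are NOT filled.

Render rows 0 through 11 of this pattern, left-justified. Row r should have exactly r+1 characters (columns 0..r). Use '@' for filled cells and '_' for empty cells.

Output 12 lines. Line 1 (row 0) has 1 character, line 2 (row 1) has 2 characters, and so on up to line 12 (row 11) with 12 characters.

r0=0: @
r1=1: @@
r2=10: @_@
r3=11: @@@@
r4=100: @___@
r5=101: @@__@@
r6=110: @_@_@_@
r7=111: @@@@@@@@
r8=1000: @_______@
r9=1001: @@______@@
r10=1010: @_@_____@_@
r11=1011: @@@@____@@@@

Answer: @
@@
@_@
@@@@
@___@
@@__@@
@_@_@_@
@@@@@@@@
@_______@
@@______@@
@_@_____@_@
@@@@____@@@@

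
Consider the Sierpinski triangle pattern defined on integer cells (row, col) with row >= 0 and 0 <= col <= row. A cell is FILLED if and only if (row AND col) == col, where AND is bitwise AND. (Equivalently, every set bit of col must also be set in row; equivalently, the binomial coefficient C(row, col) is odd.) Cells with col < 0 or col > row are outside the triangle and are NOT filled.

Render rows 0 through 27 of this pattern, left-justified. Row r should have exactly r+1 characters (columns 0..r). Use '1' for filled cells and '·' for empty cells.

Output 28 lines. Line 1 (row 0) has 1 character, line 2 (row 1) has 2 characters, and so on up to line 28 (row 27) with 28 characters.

r0=0: 1
r1=1: 11
r2=10: 1·1
r3=11: 1111
r4=100: 1···1
r5=101: 11··11
r6=110: 1·1·1·1
r7=111: 11111111
r8=1000: 1·······1
r9=1001: 11······11
r10=1010: 1·1·····1·1
r11=1011: 1111····1111
r12=1100: 1···1···1···1
r13=1101: 11··11··11··11
r14=1110: 1·1·1·1·1·1·1·1
r15=1111: 1111111111111111
r16=10000: 1···············1
r17=10001: 11··············11
r18=10010: 1·1·············1·1
r19=10011: 1111············1111
r20=10100: 1···1···········1···1
r21=10101: 11··11··········11··11
r22=10110: 1·1·1·1·········1·1·1·1
r23=10111: 11111111········11111111
r24=11000: 1·······1·······1·······1
r25=11001: 11······11······11······11
r26=11010: 1·1·····1·1·····1·1·····1·1
r27=11011: 1111····1111····1111····1111

Answer: 1
11
1·1
1111
1···1
11··11
1·1·1·1
11111111
1·······1
11······11
1·1·····1·1
1111····1111
1···1···1···1
11··11··11··11
1·1·1·1·1·1·1·1
1111111111111111
1···············1
11··············11
1·1·············1·1
1111············1111
1···1···········1···1
11··11··········11··11
1·1·1·1·········1·1·1·1
11111111········11111111
1·······1·······1·······1
11······11······11······11
1·1·····1·1·····1·1·····1·1
1111····1111····1111····1111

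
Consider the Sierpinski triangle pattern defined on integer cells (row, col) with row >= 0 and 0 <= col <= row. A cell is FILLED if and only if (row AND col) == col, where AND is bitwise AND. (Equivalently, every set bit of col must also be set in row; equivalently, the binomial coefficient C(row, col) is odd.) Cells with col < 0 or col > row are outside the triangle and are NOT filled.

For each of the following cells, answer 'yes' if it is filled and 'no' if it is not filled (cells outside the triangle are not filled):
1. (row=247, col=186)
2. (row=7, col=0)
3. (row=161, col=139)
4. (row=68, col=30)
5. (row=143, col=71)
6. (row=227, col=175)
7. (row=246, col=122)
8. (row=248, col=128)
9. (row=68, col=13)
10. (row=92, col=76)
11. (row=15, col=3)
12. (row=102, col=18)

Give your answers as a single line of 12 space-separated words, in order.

(247,186): row=0b11110111, col=0b10111010, row AND col = 0b10110010 = 178; 178 != 186 -> empty
(7,0): row=0b111, col=0b0, row AND col = 0b0 = 0; 0 == 0 -> filled
(161,139): row=0b10100001, col=0b10001011, row AND col = 0b10000001 = 129; 129 != 139 -> empty
(68,30): row=0b1000100, col=0b11110, row AND col = 0b100 = 4; 4 != 30 -> empty
(143,71): row=0b10001111, col=0b1000111, row AND col = 0b111 = 7; 7 != 71 -> empty
(227,175): row=0b11100011, col=0b10101111, row AND col = 0b10100011 = 163; 163 != 175 -> empty
(246,122): row=0b11110110, col=0b1111010, row AND col = 0b1110010 = 114; 114 != 122 -> empty
(248,128): row=0b11111000, col=0b10000000, row AND col = 0b10000000 = 128; 128 == 128 -> filled
(68,13): row=0b1000100, col=0b1101, row AND col = 0b100 = 4; 4 != 13 -> empty
(92,76): row=0b1011100, col=0b1001100, row AND col = 0b1001100 = 76; 76 == 76 -> filled
(15,3): row=0b1111, col=0b11, row AND col = 0b11 = 3; 3 == 3 -> filled
(102,18): row=0b1100110, col=0b10010, row AND col = 0b10 = 2; 2 != 18 -> empty

Answer: no yes no no no no no yes no yes yes no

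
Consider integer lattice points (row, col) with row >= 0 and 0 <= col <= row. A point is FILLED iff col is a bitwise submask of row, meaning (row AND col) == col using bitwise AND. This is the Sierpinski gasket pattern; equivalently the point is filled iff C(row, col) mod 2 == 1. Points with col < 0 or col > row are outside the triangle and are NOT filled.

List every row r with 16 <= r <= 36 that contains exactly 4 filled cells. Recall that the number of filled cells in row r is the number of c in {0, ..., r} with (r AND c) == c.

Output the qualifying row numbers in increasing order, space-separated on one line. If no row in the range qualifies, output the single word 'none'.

Answer: 17 18 20 24 33 34 36

Derivation:
Row r has 2^popcount(r) filled cells, so we need popcount(r) = log2(4) = 2.
Scan r = 16..36 and keep those with exactly 2 one-bits:
r=16=10000 popcount=1 -> skip
r=17=10001 popcount=2 -> KEEP
r=18=10010 popcount=2 -> KEEP
r=19=10011 popcount=3 -> skip
r=20=10100 popcount=2 -> KEEP
r=21=10101 popcount=3 -> skip
r=22=10110 popcount=3 -> skip
r=23=10111 popcount=4 -> skip
r=24=11000 popcount=2 -> KEEP
r=25=11001 popcount=3 -> skip
r=26=11010 popcount=3 -> skip
r=27=11011 popcount=4 -> skip
r=28=11100 popcount=3 -> skip
r=29=11101 popcount=4 -> skip
r=30=11110 popcount=4 -> skip
r=31=11111 popcount=5 -> skip
r=32=100000 popcount=1 -> skip
r=33=100001 popcount=2 -> KEEP
r=34=100010 popcount=2 -> KEEP
r=35=100011 popcount=3 -> skip
r=36=100100 popcount=2 -> KEEP
Kept rows: 17 18 20 24 33 34 36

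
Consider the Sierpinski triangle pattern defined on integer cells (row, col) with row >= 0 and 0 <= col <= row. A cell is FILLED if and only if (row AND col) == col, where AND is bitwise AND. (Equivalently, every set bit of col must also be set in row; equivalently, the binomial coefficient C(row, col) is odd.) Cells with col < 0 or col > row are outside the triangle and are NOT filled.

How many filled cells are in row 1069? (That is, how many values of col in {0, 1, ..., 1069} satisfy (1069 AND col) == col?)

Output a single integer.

Answer: 32

Derivation:
1069 in binary = 10000101101
popcount(1069) = number of 1-bits in 10000101101 = 5
A col c satisfies (1069 AND c) == c iff every set bit of c is also set in 1069; each of the 5 set bits of 1069 can independently be on or off in c.
count = 2^5 = 32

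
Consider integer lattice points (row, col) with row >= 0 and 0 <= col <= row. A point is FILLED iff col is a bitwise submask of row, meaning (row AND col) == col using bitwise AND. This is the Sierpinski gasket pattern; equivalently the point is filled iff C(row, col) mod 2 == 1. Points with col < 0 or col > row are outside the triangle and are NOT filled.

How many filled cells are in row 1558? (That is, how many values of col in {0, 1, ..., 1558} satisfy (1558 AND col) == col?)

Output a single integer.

Answer: 32

Derivation:
1558 in binary = 11000010110
popcount(1558) = number of 1-bits in 11000010110 = 5
A col c satisfies (1558 AND c) == c iff every set bit of c is also set in 1558; each of the 5 set bits of 1558 can independently be on or off in c.
count = 2^5 = 32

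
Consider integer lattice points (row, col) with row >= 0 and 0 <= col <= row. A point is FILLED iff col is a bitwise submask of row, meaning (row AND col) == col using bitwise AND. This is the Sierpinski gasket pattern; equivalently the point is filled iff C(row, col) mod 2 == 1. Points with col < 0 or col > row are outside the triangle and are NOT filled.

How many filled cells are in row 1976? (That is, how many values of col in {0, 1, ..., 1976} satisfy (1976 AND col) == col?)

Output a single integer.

Answer: 128

Derivation:
1976 in binary = 11110111000
popcount(1976) = number of 1-bits in 11110111000 = 7
A col c satisfies (1976 AND c) == c iff every set bit of c is also set in 1976; each of the 7 set bits of 1976 can independently be on or off in c.
count = 2^7 = 128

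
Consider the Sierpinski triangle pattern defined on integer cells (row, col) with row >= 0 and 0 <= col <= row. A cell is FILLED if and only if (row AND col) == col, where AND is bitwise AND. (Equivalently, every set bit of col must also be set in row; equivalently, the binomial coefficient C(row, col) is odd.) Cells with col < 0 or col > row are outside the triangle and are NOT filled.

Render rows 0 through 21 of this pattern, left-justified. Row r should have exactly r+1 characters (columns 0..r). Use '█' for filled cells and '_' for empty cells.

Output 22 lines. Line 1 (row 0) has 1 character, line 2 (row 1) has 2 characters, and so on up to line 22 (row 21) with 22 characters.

Answer: █
██
█_█
████
█___█
██__██
█_█_█_█
████████
█_______█
██______██
█_█_____█_█
████____████
█___█___█___█
██__██__██__██
█_█_█_█_█_█_█_█
████████████████
█_______________█
██______________██
█_█_____________█_█
████____________████
█___█___________█___█
██__██__________██__██

Derivation:
r0=0: █
r1=1: ██
r2=10: █_█
r3=11: ████
r4=100: █___█
r5=101: ██__██
r6=110: █_█_█_█
r7=111: ████████
r8=1000: █_______█
r9=1001: ██______██
r10=1010: █_█_____█_█
r11=1011: ████____████
r12=1100: █___█___█___█
r13=1101: ██__██__██__██
r14=1110: █_█_█_█_█_█_█_█
r15=1111: ████████████████
r16=10000: █_______________█
r17=10001: ██______________██
r18=10010: █_█_____________█_█
r19=10011: ████____________████
r20=10100: █___█___________█___█
r21=10101: ██__██__________██__██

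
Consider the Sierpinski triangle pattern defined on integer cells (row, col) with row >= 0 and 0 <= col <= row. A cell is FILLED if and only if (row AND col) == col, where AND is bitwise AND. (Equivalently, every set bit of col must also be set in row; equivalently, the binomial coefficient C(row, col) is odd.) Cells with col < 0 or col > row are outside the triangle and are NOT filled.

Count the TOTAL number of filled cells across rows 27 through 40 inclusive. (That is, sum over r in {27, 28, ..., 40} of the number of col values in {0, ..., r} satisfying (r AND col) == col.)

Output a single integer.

r27=11011 pc4: +16 =16
r28=11100 pc3: +8 =24
r29=11101 pc4: +16 =40
r30=11110 pc4: +16 =56
r31=11111 pc5: +32 =88
r32=100000 pc1: +2 =90
r33=100001 pc2: +4 =94
r34=100010 pc2: +4 =98
r35=100011 pc3: +8 =106
r36=100100 pc2: +4 =110
r37=100101 pc3: +8 =118
r38=100110 pc3: +8 =126
r39=100111 pc4: +16 =142
r40=101000 pc2: +4 =146

Answer: 146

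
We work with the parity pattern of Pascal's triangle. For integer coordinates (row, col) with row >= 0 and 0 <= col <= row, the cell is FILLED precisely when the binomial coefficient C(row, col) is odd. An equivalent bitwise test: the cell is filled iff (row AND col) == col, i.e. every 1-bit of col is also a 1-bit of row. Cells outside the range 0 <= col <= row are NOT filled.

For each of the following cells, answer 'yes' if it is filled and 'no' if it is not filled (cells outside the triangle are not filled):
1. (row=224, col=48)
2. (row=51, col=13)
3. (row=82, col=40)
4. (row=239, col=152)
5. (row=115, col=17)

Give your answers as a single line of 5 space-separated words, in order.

(224,48): row=0b11100000, col=0b110000, row AND col = 0b100000 = 32; 32 != 48 -> empty
(51,13): row=0b110011, col=0b1101, row AND col = 0b1 = 1; 1 != 13 -> empty
(82,40): row=0b1010010, col=0b101000, row AND col = 0b0 = 0; 0 != 40 -> empty
(239,152): row=0b11101111, col=0b10011000, row AND col = 0b10001000 = 136; 136 != 152 -> empty
(115,17): row=0b1110011, col=0b10001, row AND col = 0b10001 = 17; 17 == 17 -> filled

Answer: no no no no yes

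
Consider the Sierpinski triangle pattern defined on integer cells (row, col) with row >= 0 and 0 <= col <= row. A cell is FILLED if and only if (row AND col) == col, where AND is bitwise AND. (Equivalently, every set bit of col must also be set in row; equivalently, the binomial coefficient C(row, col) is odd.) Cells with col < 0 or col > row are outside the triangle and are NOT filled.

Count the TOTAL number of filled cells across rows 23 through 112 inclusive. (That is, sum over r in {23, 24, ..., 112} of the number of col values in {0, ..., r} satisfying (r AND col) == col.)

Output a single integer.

r23=10111 pc4: +16 =16
r24=11000 pc2: +4 =20
r25=11001 pc3: +8 =28
r26=11010 pc3: +8 =36
r27=11011 pc4: +16 =52
r28=11100 pc3: +8 =60
r29=11101 pc4: +16 =76
r30=11110 pc4: +16 =92
r31=11111 pc5: +32 =124
r32=100000 pc1: +2 =126
r33=100001 pc2: +4 =130
r34=100010 pc2: +4 =134
r35=100011 pc3: +8 =142
r36=100100 pc2: +4 =146
r37=100101 pc3: +8 =154
r38=100110 pc3: +8 =162
r39=100111 pc4: +16 =178
r40=101000 pc2: +4 =182
r41=101001 pc3: +8 =190
r42=101010 pc3: +8 =198
r43=101011 pc4: +16 =214
r44=101100 pc3: +8 =222
r45=101101 pc4: +16 =238
r46=101110 pc4: +16 =254
r47=101111 pc5: +32 =286
r48=110000 pc2: +4 =290
r49=110001 pc3: +8 =298
r50=110010 pc3: +8 =306
r51=110011 pc4: +16 =322
r52=110100 pc3: +8 =330
r53=110101 pc4: +16 =346
r54=110110 pc4: +16 =362
r55=110111 pc5: +32 =394
r56=111000 pc3: +8 =402
r57=111001 pc4: +16 =418
r58=111010 pc4: +16 =434
r59=111011 pc5: +32 =466
r60=111100 pc4: +16 =482
r61=111101 pc5: +32 =514
r62=111110 pc5: +32 =546
r63=111111 pc6: +64 =610
r64=1000000 pc1: +2 =612
r65=1000001 pc2: +4 =616
r66=1000010 pc2: +4 =620
r67=1000011 pc3: +8 =628
r68=1000100 pc2: +4 =632
r69=1000101 pc3: +8 =640
r70=1000110 pc3: +8 =648
r71=1000111 pc4: +16 =664
r72=1001000 pc2: +4 =668
r73=1001001 pc3: +8 =676
r74=1001010 pc3: +8 =684
r75=1001011 pc4: +16 =700
r76=1001100 pc3: +8 =708
r77=1001101 pc4: +16 =724
r78=1001110 pc4: +16 =740
r79=1001111 pc5: +32 =772
r80=1010000 pc2: +4 =776
r81=1010001 pc3: +8 =784
r82=1010010 pc3: +8 =792
r83=1010011 pc4: +16 =808
r84=1010100 pc3: +8 =816
r85=1010101 pc4: +16 =832
r86=1010110 pc4: +16 =848
r87=1010111 pc5: +32 =880
r88=1011000 pc3: +8 =888
r89=1011001 pc4: +16 =904
r90=1011010 pc4: +16 =920
r91=1011011 pc5: +32 =952
r92=1011100 pc4: +16 =968
r93=1011101 pc5: +32 =1000
r94=1011110 pc5: +32 =1032
r95=1011111 pc6: +64 =1096
r96=1100000 pc2: +4 =1100
r97=1100001 pc3: +8 =1108
r98=1100010 pc3: +8 =1116
r99=1100011 pc4: +16 =1132
r100=1100100 pc3: +8 =1140
r101=1100101 pc4: +16 =1156
r102=1100110 pc4: +16 =1172
r103=1100111 pc5: +32 =1204
r104=1101000 pc3: +8 =1212
r105=1101001 pc4: +16 =1228
r106=1101010 pc4: +16 =1244
r107=1101011 pc5: +32 =1276
r108=1101100 pc4: +16 =1292
r109=1101101 pc5: +32 =1324
r110=1101110 pc5: +32 =1356
r111=1101111 pc6: +64 =1420
r112=1110000 pc3: +8 =1428

Answer: 1428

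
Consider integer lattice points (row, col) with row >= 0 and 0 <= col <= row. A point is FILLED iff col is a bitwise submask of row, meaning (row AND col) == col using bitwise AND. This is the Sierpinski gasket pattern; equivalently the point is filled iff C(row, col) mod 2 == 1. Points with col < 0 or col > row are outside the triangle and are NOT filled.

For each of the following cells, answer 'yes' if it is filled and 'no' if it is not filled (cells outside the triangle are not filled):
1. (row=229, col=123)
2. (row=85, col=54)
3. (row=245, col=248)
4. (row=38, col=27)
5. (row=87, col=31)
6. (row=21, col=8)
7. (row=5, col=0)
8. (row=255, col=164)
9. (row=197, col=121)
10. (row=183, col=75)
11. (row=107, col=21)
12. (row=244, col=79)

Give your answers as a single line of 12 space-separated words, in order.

Answer: no no no no no no yes yes no no no no

Derivation:
(229,123): row=0b11100101, col=0b1111011, row AND col = 0b1100001 = 97; 97 != 123 -> empty
(85,54): row=0b1010101, col=0b110110, row AND col = 0b10100 = 20; 20 != 54 -> empty
(245,248): col outside [0, 245] -> not filled
(38,27): row=0b100110, col=0b11011, row AND col = 0b10 = 2; 2 != 27 -> empty
(87,31): row=0b1010111, col=0b11111, row AND col = 0b10111 = 23; 23 != 31 -> empty
(21,8): row=0b10101, col=0b1000, row AND col = 0b0 = 0; 0 != 8 -> empty
(5,0): row=0b101, col=0b0, row AND col = 0b0 = 0; 0 == 0 -> filled
(255,164): row=0b11111111, col=0b10100100, row AND col = 0b10100100 = 164; 164 == 164 -> filled
(197,121): row=0b11000101, col=0b1111001, row AND col = 0b1000001 = 65; 65 != 121 -> empty
(183,75): row=0b10110111, col=0b1001011, row AND col = 0b11 = 3; 3 != 75 -> empty
(107,21): row=0b1101011, col=0b10101, row AND col = 0b1 = 1; 1 != 21 -> empty
(244,79): row=0b11110100, col=0b1001111, row AND col = 0b1000100 = 68; 68 != 79 -> empty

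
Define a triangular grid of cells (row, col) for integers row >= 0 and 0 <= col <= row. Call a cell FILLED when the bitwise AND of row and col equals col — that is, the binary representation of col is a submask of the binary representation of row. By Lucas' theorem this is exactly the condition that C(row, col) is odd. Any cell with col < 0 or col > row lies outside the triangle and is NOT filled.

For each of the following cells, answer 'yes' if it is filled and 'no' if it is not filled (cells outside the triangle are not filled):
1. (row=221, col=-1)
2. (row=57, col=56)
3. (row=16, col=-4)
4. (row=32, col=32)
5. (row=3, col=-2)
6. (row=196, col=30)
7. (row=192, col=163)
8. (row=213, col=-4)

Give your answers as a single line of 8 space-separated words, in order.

(221,-1): col outside [0, 221] -> not filled
(57,56): row=0b111001, col=0b111000, row AND col = 0b111000 = 56; 56 == 56 -> filled
(16,-4): col outside [0, 16] -> not filled
(32,32): row=0b100000, col=0b100000, row AND col = 0b100000 = 32; 32 == 32 -> filled
(3,-2): col outside [0, 3] -> not filled
(196,30): row=0b11000100, col=0b11110, row AND col = 0b100 = 4; 4 != 30 -> empty
(192,163): row=0b11000000, col=0b10100011, row AND col = 0b10000000 = 128; 128 != 163 -> empty
(213,-4): col outside [0, 213] -> not filled

Answer: no yes no yes no no no no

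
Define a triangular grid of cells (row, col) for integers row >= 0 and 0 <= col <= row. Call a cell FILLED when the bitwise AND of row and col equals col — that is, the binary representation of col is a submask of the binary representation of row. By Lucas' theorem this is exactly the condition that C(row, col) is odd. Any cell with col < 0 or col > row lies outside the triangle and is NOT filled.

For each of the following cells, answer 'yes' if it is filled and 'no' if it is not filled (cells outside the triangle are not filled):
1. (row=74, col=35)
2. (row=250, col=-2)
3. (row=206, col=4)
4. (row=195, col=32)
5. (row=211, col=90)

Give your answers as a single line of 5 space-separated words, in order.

Answer: no no yes no no

Derivation:
(74,35): row=0b1001010, col=0b100011, row AND col = 0b10 = 2; 2 != 35 -> empty
(250,-2): col outside [0, 250] -> not filled
(206,4): row=0b11001110, col=0b100, row AND col = 0b100 = 4; 4 == 4 -> filled
(195,32): row=0b11000011, col=0b100000, row AND col = 0b0 = 0; 0 != 32 -> empty
(211,90): row=0b11010011, col=0b1011010, row AND col = 0b1010010 = 82; 82 != 90 -> empty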